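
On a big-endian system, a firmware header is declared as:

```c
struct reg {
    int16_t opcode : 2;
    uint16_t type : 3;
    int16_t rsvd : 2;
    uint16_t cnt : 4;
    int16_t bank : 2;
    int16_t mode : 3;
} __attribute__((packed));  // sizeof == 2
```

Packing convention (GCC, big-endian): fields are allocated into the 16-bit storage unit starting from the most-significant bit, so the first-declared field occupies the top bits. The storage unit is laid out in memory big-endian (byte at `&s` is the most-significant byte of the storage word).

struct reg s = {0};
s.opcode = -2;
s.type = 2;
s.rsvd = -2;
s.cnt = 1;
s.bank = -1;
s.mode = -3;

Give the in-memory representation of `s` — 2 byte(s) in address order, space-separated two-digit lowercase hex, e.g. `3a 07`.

opcode (2b) val=-2 bits=0x2 at bit 14: 0x8000
type (3b) val=2 bits=0x2 at bit 11: 0x9000
rsvd (2b) val=-2 bits=0x2 at bit 9: 0x9400
cnt (4b) val=1 bits=0x1 at bit 5: 0x9420
bank (2b) val=-1 bits=0x3 at bit 3: 0x9438
mode (3b) val=-3 bits=0x5 at bit 0: 0x943d
word = 0x943d → big-endian bytes:
  [0]=0x94  [1]=0x3d

94 3d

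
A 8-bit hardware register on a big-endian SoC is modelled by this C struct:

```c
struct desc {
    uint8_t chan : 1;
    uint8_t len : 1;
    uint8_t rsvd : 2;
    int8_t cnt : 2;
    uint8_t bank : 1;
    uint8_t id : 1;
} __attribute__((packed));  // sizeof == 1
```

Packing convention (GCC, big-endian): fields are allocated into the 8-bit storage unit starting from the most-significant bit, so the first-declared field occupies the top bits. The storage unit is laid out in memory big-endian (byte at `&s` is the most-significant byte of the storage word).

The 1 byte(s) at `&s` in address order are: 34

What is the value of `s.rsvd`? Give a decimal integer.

3

[0]=0x34 (big-endian) → word 0x34
chan [7+:1] = (word>>7) & 0x1 = 0
len [6+:1] = (word>>6) & 0x1 = 0
rsvd [4+:2] = (word>>4) & 0x3 = 3  ←
cnt [2+:2] = (word>>2) & 0x3 = 1
bank [1+:1] = (word>>1) & 0x1 = 0
id [0+:1] = (word>>0) & 0x1 = 0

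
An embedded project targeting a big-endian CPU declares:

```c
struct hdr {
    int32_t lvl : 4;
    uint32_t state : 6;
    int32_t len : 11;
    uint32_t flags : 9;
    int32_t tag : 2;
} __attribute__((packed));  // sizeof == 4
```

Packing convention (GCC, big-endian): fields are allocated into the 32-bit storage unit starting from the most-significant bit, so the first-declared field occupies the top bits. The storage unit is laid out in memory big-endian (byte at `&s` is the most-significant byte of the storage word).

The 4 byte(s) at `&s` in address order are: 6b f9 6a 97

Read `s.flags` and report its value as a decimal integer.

165

[0]=0x6b [1]=0xf9 [2]=0x6a [3]=0x97 (big-endian) → word 0x6bf96a97
lvl:4 @ bit 28 → (0x6bf96a97>>28)&0xf = 0x6
state:6 @ bit 22 → (0x6bf96a97>>22)&0x3f = 0x2f
len:11 @ bit 11 → (0x6bf96a97>>11)&0x7ff = 0x72d
flags:9 @ bit 2 → (0x6bf96a97>>2)&0x1ff = 0xa5  ←
tag:2 @ bit 0 → (0x6bf96a97>>0)&0x3 = 0x3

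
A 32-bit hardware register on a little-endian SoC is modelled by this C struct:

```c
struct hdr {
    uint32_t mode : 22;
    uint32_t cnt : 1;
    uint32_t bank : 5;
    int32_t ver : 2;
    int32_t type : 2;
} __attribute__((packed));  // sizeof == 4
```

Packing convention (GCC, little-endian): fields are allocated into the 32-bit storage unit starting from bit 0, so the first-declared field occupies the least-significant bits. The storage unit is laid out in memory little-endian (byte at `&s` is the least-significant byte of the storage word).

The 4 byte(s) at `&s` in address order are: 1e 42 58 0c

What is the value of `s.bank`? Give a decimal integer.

24

[0]=0x1e [1]=0x42 [2]=0x58 [3]=0x0c (little-endian) → word 0x0c58421e
mode [0+:22] = (word>>0) & 0x3fffff = 1589790
cnt [22+:1] = (word>>22) & 0x1 = 1
bank [23+:5] = (word>>23) & 0x1f = 24  ←
ver [28+:2] = (word>>28) & 0x3 = 0
type [30+:2] = (word>>30) & 0x3 = 0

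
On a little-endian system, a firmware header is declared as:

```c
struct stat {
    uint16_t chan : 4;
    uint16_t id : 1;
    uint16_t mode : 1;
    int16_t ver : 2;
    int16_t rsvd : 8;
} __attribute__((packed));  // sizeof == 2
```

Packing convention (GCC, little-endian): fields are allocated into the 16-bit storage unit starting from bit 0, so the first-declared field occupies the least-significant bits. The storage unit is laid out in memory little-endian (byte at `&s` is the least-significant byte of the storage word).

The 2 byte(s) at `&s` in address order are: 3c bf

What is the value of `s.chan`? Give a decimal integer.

12

[0]=0x3c [1]=0xbf (little-endian) → word 0xbf3c
chan:4 @ bit 0 → (0xbf3c>>0)&0xf = 0xc  ←
id:1 @ bit 4 → (0xbf3c>>4)&0x1 = 0x1
mode:1 @ bit 5 → (0xbf3c>>5)&0x1 = 0x1
ver:2 @ bit 6 → (0xbf3c>>6)&0x3 = 0x0
rsvd:8 @ bit 8 → (0xbf3c>>8)&0xff = 0xbf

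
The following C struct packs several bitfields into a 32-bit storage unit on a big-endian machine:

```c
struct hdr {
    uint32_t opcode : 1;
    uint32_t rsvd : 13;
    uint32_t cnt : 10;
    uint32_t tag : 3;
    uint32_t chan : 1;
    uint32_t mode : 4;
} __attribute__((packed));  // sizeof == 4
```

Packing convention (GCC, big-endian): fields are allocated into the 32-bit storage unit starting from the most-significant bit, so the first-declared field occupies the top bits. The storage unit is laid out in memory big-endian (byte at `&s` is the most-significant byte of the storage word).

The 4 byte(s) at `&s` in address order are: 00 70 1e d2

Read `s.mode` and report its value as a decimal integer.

2

[0]=0x00 [1]=0x70 [2]=0x1e [3]=0xd2 (big-endian) → word 0x00701ed2
opcode [31+:1] = (word>>31) & 0x1 = 0
rsvd [18+:13] = (word>>18) & 0x1fff = 28
cnt [8+:10] = (word>>8) & 0x3ff = 30
tag [5+:3] = (word>>5) & 0x7 = 6
chan [4+:1] = (word>>4) & 0x1 = 1
mode [0+:4] = (word>>0) & 0xf = 2  ←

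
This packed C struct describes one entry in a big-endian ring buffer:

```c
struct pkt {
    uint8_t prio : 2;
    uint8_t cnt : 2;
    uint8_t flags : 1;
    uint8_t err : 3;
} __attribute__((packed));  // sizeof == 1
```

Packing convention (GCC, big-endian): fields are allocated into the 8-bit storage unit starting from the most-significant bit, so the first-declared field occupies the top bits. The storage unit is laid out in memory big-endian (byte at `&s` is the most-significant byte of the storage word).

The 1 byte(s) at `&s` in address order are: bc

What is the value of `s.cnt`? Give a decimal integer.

[0]=0xbc (big-endian) → word 0xbc
prio [6+:2] = (word>>6) & 0x3 = 2
cnt [4+:2] = (word>>4) & 0x3 = 3  ←
flags [3+:1] = (word>>3) & 0x1 = 1
err [0+:3] = (word>>0) & 0x7 = 4

3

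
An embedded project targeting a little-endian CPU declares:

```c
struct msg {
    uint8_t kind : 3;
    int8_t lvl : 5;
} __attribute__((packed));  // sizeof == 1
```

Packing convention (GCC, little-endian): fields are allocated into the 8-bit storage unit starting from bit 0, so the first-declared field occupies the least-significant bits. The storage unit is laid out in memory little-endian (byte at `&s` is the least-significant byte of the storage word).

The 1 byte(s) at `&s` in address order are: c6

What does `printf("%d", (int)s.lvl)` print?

-8

[0]=0xc6 (little-endian) → word 0xc6
kind [0+:3] = (word>>0) & 0x7 = 6
lvl [3+:5] = (word>>3) & 0x1f = 24  ←
lvl signed 5b, MSB=1: 24 - 32 = -8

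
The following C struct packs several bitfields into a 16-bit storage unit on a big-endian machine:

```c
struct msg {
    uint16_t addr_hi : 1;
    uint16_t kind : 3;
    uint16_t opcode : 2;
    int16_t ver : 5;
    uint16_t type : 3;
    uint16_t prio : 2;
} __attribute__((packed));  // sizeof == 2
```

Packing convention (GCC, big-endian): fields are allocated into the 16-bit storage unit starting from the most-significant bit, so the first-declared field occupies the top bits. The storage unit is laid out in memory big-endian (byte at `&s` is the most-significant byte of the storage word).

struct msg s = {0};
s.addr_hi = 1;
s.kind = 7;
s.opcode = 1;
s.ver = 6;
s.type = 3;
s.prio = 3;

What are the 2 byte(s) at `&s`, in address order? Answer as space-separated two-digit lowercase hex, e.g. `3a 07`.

[15+:1] addr_hi=1 & 0x1 = 0x1; word=0x8000
[12+:3] kind=7 & 0x7 = 0x7; word=0xf000
[10+:2] opcode=1 & 0x3 = 0x1; word=0xf400
[5+:5] ver=6 & 0x1f = 0x6; word=0xf4c0
[2+:3] type=3 & 0x7 = 0x3; word=0xf4cc
[0+:2] prio=3 & 0x3 = 0x3; word=0xf4cf
word = 0xf4cf → big-endian bytes:
  [0]=0xf4  [1]=0xcf

f4 cf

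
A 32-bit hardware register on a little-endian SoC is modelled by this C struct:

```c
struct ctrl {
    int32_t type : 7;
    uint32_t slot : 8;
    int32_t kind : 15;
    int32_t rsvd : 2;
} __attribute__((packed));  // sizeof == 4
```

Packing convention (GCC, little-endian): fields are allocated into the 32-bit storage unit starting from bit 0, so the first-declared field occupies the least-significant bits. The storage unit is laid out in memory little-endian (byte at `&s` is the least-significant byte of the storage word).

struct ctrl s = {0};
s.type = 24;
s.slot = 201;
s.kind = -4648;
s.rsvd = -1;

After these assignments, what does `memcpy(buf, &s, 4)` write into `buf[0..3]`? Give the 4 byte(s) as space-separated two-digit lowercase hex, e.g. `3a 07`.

type (7b) val=24 bits=0x18 at bit 0: 0x00000018
slot (8b) val=201 bits=0xc9 at bit 7: 0x00006498
kind (15b) val=-4648 bits=0x6dd8 at bit 15: 0x36ec6498
rsvd (2b) val=-1 bits=0x3 at bit 30: 0xf6ec6498
word = 0xf6ec6498 → little-endian bytes:
  [0]=0x98  [1]=0x64  [2]=0xec  [3]=0xf6

98 64 ec f6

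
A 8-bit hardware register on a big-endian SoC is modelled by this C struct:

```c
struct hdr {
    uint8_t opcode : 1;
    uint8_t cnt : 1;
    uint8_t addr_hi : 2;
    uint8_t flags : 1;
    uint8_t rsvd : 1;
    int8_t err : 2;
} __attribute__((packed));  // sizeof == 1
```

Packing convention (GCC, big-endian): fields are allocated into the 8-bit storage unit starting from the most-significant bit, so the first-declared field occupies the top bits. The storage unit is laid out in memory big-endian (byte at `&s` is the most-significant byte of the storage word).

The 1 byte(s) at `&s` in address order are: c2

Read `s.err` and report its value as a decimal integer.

-2

[0]=0xc2 (big-endian) → word 0xc2
opcode:1 @ bit 7 → (0xc2>>7)&0x1 = 0x1
cnt:1 @ bit 6 → (0xc2>>6)&0x1 = 0x1
addr_hi:2 @ bit 4 → (0xc2>>4)&0x3 = 0x0
flags:1 @ bit 3 → (0xc2>>3)&0x1 = 0x0
rsvd:1 @ bit 2 → (0xc2>>2)&0x1 = 0x0
err:2 @ bit 0 → (0xc2>>0)&0x3 = 0x2  ←
err signed 2b, MSB=1: 2 - 4 = -2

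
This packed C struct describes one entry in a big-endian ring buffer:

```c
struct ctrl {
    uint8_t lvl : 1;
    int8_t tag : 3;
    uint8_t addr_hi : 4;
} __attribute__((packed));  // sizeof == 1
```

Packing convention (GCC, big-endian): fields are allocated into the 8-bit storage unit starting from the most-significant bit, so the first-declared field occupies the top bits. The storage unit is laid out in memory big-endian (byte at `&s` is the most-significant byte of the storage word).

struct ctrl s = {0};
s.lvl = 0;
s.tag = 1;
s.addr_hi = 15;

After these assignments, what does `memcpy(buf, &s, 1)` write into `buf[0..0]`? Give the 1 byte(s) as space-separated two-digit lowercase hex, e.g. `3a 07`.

[7+:1] lvl=0 & 0x1 = 0x0; word=0x00
[4+:3] tag=1 & 0x7 = 0x1; word=0x10
[0+:4] addr_hi=15 & 0xf = 0xf; word=0x1f
word = 0x1f → big-endian bytes:
  [0]=0x1f

1f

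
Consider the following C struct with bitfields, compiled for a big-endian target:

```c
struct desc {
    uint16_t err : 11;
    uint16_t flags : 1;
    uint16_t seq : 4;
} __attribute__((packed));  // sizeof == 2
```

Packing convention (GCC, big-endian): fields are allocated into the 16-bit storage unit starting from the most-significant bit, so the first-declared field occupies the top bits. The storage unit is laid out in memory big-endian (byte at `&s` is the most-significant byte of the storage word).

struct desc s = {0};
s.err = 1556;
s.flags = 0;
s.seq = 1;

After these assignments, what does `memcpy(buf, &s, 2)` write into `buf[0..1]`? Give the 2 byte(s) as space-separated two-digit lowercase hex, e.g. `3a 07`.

c2 81

err:11 = 1556 → 0x614 << 5 → word 0xc280
flags:1 = 0 → 0x0 << 4 → word 0xc280
seq:4 = 1 → 0x1 << 0 → word 0xc281
word = 0xc281 → big-endian bytes:
  [0]=0xc2  [1]=0x81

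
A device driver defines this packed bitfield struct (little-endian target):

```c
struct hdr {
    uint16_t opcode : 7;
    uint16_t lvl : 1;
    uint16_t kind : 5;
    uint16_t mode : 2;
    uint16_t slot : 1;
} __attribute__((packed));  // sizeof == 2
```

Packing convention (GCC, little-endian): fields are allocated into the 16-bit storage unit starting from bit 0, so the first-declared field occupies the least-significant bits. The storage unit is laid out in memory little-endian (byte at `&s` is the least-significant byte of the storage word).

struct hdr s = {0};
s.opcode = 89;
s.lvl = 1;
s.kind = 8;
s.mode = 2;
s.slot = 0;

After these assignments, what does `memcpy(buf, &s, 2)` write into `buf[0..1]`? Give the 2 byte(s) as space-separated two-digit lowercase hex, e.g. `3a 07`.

d9 48

[0+:7] opcode=89 & 0x7f = 0x59; word=0x0059
[7+:1] lvl=1 & 0x1 = 0x1; word=0x00d9
[8+:5] kind=8 & 0x1f = 0x8; word=0x08d9
[13+:2] mode=2 & 0x3 = 0x2; word=0x48d9
[15+:1] slot=0 & 0x1 = 0x0; word=0x48d9
word = 0x48d9 → little-endian bytes:
  [0]=0xd9  [1]=0x48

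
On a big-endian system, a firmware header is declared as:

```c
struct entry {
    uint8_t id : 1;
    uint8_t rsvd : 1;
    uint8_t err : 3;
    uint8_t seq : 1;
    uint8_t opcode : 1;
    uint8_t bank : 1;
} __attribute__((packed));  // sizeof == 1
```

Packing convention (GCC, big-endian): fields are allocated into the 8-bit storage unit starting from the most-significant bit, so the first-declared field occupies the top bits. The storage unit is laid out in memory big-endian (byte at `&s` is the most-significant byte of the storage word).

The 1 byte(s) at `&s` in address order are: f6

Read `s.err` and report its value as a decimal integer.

6

[0]=0xf6 (big-endian) → word 0xf6
id:1 @ bit 7 → (0xf6>>7)&0x1 = 0x1
rsvd:1 @ bit 6 → (0xf6>>6)&0x1 = 0x1
err:3 @ bit 3 → (0xf6>>3)&0x7 = 0x6  ←
seq:1 @ bit 2 → (0xf6>>2)&0x1 = 0x1
opcode:1 @ bit 1 → (0xf6>>1)&0x1 = 0x1
bank:1 @ bit 0 → (0xf6>>0)&0x1 = 0x0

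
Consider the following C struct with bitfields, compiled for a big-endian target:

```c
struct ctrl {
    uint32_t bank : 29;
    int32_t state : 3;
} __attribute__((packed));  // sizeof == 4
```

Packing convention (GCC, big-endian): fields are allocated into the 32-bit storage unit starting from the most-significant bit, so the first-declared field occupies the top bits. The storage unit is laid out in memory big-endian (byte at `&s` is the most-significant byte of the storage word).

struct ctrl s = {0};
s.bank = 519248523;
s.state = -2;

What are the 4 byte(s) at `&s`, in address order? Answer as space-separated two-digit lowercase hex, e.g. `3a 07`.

bank (29b) val=519248523 bits=0x1ef31a8b at bit 3: 0xf798d458
state (3b) val=-2 bits=0x6 at bit 0: 0xf798d45e
word = 0xf798d45e → big-endian bytes:
  [0]=0xf7  [1]=0x98  [2]=0xd4  [3]=0x5e

f7 98 d4 5e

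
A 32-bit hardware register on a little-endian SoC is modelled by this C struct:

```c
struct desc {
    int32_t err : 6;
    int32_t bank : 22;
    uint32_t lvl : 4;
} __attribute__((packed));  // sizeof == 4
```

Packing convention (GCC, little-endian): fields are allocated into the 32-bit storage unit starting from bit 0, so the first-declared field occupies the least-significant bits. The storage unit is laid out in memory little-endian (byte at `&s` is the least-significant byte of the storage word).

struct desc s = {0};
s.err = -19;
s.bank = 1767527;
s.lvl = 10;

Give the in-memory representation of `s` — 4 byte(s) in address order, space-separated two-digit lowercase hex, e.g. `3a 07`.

ed 19 be a6

err:6 = -19 → 0x2d << 0 → word 0x0000002d
bank:22 = 1767527 → 0x1af867 << 6 → word 0x06be19ed
lvl:4 = 10 → 0xa << 28 → word 0xa6be19ed
word = 0xa6be19ed → little-endian bytes:
  [0]=0xed  [1]=0x19  [2]=0xbe  [3]=0xa6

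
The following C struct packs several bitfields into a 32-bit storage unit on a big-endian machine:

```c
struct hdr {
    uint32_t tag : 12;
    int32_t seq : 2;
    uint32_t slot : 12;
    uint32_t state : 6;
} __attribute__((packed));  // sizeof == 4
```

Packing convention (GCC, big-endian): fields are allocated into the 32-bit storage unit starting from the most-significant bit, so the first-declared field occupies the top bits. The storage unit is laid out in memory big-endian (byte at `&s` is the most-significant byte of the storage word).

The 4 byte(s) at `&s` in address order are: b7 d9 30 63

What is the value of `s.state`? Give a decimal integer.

[0]=0xb7 [1]=0xd9 [2]=0x30 [3]=0x63 (big-endian) → word 0xb7d93063
tag [20+:12] = (word>>20) & 0xfff = 2941
seq [18+:2] = (word>>18) & 0x3 = 2
slot [6+:12] = (word>>6) & 0xfff = 1217
state [0+:6] = (word>>0) & 0x3f = 35  ←

35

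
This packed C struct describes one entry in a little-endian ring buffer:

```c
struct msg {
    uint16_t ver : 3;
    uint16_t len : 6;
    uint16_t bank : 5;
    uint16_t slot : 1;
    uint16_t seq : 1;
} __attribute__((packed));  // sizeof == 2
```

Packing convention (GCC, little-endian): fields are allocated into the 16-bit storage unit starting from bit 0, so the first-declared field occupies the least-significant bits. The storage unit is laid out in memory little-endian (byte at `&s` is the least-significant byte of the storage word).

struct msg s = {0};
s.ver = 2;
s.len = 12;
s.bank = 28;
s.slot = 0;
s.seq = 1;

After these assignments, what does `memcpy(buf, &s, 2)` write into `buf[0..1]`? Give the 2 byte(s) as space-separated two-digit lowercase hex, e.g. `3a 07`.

62 b8

ver:3 = 2 → 0x2 << 0 → word 0x0002
len:6 = 12 → 0xc << 3 → word 0x0062
bank:5 = 28 → 0x1c << 9 → word 0x3862
slot:1 = 0 → 0x0 << 14 → word 0x3862
seq:1 = 1 → 0x1 << 15 → word 0xb862
word = 0xb862 → little-endian bytes:
  [0]=0x62  [1]=0xb8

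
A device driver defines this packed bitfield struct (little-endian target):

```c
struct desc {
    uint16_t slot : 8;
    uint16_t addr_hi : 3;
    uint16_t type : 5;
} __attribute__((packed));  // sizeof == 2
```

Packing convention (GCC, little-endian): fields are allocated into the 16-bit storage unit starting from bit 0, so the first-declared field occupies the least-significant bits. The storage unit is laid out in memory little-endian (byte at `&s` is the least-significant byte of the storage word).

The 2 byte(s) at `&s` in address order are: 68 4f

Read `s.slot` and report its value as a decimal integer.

104

[0]=0x68 [1]=0x4f (little-endian) → word 0x4f68
slot:8 @ bit 0 → (0x4f68>>0)&0xff = 0x68  ←
addr_hi:3 @ bit 8 → (0x4f68>>8)&0x7 = 0x7
type:5 @ bit 11 → (0x4f68>>11)&0x1f = 0x9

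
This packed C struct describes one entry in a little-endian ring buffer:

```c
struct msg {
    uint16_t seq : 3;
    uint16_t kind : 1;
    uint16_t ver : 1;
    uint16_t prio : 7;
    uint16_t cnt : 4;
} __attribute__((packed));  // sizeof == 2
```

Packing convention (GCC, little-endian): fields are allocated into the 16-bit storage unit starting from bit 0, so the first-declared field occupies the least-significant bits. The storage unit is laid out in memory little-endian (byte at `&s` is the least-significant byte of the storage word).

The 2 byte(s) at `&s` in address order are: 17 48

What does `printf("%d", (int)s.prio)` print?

[0]=0x17 [1]=0x48 (little-endian) → word 0x4817
seq [0+:3] = (word>>0) & 0x7 = 7
kind [3+:1] = (word>>3) & 0x1 = 0
ver [4+:1] = (word>>4) & 0x1 = 1
prio [5+:7] = (word>>5) & 0x7f = 64  ←
cnt [12+:4] = (word>>12) & 0xf = 4

64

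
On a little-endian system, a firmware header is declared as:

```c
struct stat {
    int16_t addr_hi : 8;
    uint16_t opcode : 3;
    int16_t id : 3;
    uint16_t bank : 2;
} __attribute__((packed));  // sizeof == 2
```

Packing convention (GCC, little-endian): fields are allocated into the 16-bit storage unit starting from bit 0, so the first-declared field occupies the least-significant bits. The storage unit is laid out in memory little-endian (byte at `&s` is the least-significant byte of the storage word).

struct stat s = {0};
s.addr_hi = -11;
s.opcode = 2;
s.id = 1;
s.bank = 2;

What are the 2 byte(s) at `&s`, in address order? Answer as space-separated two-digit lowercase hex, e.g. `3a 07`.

[0+:8] addr_hi=-11 & 0xff = 0xf5; word=0x00f5
[8+:3] opcode=2 & 0x7 = 0x2; word=0x02f5
[11+:3] id=1 & 0x7 = 0x1; word=0x0af5
[14+:2] bank=2 & 0x3 = 0x2; word=0x8af5
word = 0x8af5 → little-endian bytes:
  [0]=0xf5  [1]=0x8a

f5 8a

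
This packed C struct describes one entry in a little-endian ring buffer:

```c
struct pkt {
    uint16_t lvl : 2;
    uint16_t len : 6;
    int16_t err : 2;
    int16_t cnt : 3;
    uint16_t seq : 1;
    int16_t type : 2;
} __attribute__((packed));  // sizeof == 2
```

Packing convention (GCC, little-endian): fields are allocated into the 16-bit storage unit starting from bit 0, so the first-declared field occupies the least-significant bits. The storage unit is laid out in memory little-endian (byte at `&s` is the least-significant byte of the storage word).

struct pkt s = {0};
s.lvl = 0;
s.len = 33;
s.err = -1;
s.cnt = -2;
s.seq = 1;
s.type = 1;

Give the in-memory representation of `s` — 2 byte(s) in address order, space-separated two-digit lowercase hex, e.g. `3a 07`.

84 7b

lvl:2 = 0 → 0x0 << 0 → word 0x0000
len:6 = 33 → 0x21 << 2 → word 0x0084
err:2 = -1 → 0x3 << 8 → word 0x0384
cnt:3 = -2 → 0x6 << 10 → word 0x1b84
seq:1 = 1 → 0x1 << 13 → word 0x3b84
type:2 = 1 → 0x1 << 14 → word 0x7b84
word = 0x7b84 → little-endian bytes:
  [0]=0x84  [1]=0x7b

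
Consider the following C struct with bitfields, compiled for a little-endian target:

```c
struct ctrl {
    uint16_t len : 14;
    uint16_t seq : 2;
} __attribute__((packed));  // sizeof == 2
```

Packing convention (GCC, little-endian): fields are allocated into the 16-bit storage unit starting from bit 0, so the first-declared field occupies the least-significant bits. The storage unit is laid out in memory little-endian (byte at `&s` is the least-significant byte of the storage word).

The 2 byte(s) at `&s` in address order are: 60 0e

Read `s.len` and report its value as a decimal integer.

3680

[0]=0x60 [1]=0x0e (little-endian) → word 0x0e60
len [0+:14] = (word>>0) & 0x3fff = 3680  ←
seq [14+:2] = (word>>14) & 0x3 = 0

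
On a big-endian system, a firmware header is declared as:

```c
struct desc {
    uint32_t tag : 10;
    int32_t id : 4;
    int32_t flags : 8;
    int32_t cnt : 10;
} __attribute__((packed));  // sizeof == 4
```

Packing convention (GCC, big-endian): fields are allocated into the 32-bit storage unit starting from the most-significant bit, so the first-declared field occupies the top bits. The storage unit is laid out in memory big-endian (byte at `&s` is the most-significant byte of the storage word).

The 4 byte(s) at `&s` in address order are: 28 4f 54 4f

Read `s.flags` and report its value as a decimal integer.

[0]=0x28 [1]=0x4f [2]=0x54 [3]=0x4f (big-endian) → word 0x284f544f
tag [22+:10] = (word>>22) & 0x3ff = 161
id [18+:4] = (word>>18) & 0xf = 3
flags [10+:8] = (word>>10) & 0xff = 213  ←
cnt [0+:10] = (word>>0) & 0x3ff = 79
flags signed 8b, MSB=1: 213 - 256 = -43

-43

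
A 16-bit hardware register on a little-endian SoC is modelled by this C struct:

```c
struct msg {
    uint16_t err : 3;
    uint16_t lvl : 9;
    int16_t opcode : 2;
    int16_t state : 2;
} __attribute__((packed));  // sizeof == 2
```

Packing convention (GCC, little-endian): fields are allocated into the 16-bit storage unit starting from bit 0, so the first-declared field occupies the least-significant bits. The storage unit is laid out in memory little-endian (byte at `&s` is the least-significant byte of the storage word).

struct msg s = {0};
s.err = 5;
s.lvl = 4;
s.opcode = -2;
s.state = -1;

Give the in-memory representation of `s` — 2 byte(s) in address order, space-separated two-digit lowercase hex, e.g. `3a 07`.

25 e0

[0+:3] err=5 & 0x7 = 0x5; word=0x0005
[3+:9] lvl=4 & 0x1ff = 0x4; word=0x0025
[12+:2] opcode=-2 & 0x3 = 0x2; word=0x2025
[14+:2] state=-1 & 0x3 = 0x3; word=0xe025
word = 0xe025 → little-endian bytes:
  [0]=0x25  [1]=0xe0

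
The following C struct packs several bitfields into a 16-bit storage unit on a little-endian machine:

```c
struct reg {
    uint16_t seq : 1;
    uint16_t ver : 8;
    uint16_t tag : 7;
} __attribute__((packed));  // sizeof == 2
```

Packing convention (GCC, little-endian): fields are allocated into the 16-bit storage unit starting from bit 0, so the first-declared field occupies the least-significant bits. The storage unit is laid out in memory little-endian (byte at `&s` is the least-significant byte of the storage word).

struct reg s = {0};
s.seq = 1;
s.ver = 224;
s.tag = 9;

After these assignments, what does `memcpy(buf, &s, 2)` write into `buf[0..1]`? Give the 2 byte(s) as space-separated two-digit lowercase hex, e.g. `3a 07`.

seq (1b) val=1 bits=0x1 at bit 0: 0x0001
ver (8b) val=224 bits=0xe0 at bit 1: 0x01c1
tag (7b) val=9 bits=0x9 at bit 9: 0x13c1
word = 0x13c1 → little-endian bytes:
  [0]=0xc1  [1]=0x13

c1 13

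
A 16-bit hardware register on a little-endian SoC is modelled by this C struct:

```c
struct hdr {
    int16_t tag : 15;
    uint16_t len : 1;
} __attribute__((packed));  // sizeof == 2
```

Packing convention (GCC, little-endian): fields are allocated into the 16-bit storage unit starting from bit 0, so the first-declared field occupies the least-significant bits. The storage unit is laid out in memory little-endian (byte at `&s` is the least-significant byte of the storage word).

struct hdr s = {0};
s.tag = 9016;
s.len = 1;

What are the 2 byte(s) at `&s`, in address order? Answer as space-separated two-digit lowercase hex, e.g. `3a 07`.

38 a3

tag:15 = 9016 → 0x2338 << 0 → word 0x2338
len:1 = 1 → 0x1 << 15 → word 0xa338
word = 0xa338 → little-endian bytes:
  [0]=0x38  [1]=0xa3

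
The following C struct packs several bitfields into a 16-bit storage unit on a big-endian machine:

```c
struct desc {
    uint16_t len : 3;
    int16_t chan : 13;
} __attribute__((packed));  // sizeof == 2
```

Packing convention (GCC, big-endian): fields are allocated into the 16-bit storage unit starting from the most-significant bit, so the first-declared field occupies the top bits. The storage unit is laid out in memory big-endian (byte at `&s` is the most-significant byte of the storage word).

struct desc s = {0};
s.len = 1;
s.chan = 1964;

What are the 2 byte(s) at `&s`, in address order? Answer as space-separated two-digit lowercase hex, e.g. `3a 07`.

27 ac

len (3b) val=1 bits=0x1 at bit 13: 0x2000
chan (13b) val=1964 bits=0x7ac at bit 0: 0x27ac
word = 0x27ac → big-endian bytes:
  [0]=0x27  [1]=0xac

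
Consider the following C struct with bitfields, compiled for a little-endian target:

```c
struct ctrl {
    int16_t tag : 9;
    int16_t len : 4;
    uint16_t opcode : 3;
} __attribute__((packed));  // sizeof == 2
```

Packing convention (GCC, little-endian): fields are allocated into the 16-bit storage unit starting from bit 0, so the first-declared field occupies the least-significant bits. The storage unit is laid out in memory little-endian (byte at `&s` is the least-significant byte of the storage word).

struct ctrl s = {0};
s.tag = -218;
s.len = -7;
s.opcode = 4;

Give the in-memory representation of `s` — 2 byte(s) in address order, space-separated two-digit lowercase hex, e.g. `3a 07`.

tag (9b) val=-218 bits=0x126 at bit 0: 0x0126
len (4b) val=-7 bits=0x9 at bit 9: 0x1326
opcode (3b) val=4 bits=0x4 at bit 13: 0x9326
word = 0x9326 → little-endian bytes:
  [0]=0x26  [1]=0x93

26 93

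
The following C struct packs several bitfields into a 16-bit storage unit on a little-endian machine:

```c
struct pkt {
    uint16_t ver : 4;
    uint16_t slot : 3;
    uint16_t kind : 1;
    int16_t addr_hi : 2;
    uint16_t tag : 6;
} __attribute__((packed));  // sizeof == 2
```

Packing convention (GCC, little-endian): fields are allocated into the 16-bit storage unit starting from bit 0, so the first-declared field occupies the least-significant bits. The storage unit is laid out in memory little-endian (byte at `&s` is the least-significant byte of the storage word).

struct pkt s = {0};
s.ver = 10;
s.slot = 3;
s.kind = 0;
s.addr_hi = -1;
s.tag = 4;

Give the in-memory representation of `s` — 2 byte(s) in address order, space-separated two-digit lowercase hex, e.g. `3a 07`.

[0+:4] ver=10 & 0xf = 0xa; word=0x000a
[4+:3] slot=3 & 0x7 = 0x3; word=0x003a
[7+:1] kind=0 & 0x1 = 0x0; word=0x003a
[8+:2] addr_hi=-1 & 0x3 = 0x3; word=0x033a
[10+:6] tag=4 & 0x3f = 0x4; word=0x133a
word = 0x133a → little-endian bytes:
  [0]=0x3a  [1]=0x13

3a 13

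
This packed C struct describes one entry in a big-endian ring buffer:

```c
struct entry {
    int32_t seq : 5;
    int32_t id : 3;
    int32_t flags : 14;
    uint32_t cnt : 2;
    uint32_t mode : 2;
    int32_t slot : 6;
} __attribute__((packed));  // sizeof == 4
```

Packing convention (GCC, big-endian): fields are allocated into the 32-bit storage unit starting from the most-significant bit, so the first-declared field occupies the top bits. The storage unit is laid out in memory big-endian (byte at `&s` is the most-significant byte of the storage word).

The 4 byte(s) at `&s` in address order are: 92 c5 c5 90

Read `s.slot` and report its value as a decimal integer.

16

[0]=0x92 [1]=0xc5 [2]=0xc5 [3]=0x90 (big-endian) → word 0x92c5c590
seq:5 @ bit 27 → (0x92c5c590>>27)&0x1f = 0x12
id:3 @ bit 24 → (0x92c5c590>>24)&0x7 = 0x2
flags:14 @ bit 10 → (0x92c5c590>>10)&0x3fff = 0x3171
cnt:2 @ bit 8 → (0x92c5c590>>8)&0x3 = 0x1
mode:2 @ bit 6 → (0x92c5c590>>6)&0x3 = 0x2
slot:6 @ bit 0 → (0x92c5c590>>0)&0x3f = 0x10  ←
slot signed 6b, MSB=0: value = 16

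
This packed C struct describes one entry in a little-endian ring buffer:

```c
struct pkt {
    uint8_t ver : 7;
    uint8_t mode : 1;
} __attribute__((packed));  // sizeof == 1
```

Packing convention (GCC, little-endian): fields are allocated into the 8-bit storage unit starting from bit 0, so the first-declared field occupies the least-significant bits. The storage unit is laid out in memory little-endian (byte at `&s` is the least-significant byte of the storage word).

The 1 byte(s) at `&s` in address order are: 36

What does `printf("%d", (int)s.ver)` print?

54

[0]=0x36 (little-endian) → word 0x36
ver:7 @ bit 0 → (0x36>>0)&0x7f = 0x36  ←
mode:1 @ bit 7 → (0x36>>7)&0x1 = 0x0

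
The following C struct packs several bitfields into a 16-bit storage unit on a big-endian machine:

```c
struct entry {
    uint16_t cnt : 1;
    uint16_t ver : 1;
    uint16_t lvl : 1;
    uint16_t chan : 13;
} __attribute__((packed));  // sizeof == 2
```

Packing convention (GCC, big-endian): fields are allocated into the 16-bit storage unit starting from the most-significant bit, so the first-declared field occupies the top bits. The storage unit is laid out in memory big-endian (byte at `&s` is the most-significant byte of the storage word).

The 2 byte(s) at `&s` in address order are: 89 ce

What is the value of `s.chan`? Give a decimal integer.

[0]=0x89 [1]=0xce (big-endian) → word 0x89ce
cnt:1 @ bit 15 → (0x89ce>>15)&0x1 = 0x1
ver:1 @ bit 14 → (0x89ce>>14)&0x1 = 0x0
lvl:1 @ bit 13 → (0x89ce>>13)&0x1 = 0x0
chan:13 @ bit 0 → (0x89ce>>0)&0x1fff = 0x9ce  ←

2510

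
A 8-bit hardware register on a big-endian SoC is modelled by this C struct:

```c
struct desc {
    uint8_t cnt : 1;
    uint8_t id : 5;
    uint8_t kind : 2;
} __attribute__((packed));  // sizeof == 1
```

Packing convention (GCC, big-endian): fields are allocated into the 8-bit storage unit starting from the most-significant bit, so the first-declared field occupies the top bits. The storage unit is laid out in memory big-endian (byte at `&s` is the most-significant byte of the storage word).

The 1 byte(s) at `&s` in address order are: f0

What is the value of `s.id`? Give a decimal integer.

[0]=0xf0 (big-endian) → word 0xf0
cnt [7+:1] = (word>>7) & 0x1 = 1
id [2+:5] = (word>>2) & 0x1f = 28  ←
kind [0+:2] = (word>>0) & 0x3 = 0

28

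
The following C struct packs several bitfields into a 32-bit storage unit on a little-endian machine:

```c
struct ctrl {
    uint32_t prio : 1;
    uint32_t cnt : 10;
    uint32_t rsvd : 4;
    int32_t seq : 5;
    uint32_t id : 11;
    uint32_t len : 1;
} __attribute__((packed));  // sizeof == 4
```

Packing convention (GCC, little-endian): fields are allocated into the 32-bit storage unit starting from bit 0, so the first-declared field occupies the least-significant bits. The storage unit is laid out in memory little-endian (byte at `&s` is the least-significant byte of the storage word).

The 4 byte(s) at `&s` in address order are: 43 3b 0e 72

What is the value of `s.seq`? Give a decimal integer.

[0]=0x43 [1]=0x3b [2]=0x0e [3]=0x72 (little-endian) → word 0x720e3b43
prio:1 @ bit 0 → (0x720e3b43>>0)&0x1 = 0x1
cnt:10 @ bit 1 → (0x720e3b43>>1)&0x3ff = 0x1a1
rsvd:4 @ bit 11 → (0x720e3b43>>11)&0xf = 0x7
seq:5 @ bit 15 → (0x720e3b43>>15)&0x1f = 0x1c  ←
id:11 @ bit 20 → (0x720e3b43>>20)&0x7ff = 0x720
len:1 @ bit 31 → (0x720e3b43>>31)&0x1 = 0x0
seq signed 5b, MSB=1: 28 - 32 = -4

-4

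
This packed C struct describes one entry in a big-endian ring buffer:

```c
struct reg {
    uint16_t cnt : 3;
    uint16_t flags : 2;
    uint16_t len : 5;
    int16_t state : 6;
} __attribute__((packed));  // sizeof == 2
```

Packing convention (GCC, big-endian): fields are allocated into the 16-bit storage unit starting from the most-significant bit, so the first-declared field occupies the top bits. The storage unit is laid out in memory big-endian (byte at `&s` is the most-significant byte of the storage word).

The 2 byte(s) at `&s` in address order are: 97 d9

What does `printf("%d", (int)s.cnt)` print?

[0]=0x97 [1]=0xd9 (big-endian) → word 0x97d9
cnt [13+:3] = (word>>13) & 0x7 = 4  ←
flags [11+:2] = (word>>11) & 0x3 = 2
len [6+:5] = (word>>6) & 0x1f = 31
state [0+:6] = (word>>0) & 0x3f = 25

4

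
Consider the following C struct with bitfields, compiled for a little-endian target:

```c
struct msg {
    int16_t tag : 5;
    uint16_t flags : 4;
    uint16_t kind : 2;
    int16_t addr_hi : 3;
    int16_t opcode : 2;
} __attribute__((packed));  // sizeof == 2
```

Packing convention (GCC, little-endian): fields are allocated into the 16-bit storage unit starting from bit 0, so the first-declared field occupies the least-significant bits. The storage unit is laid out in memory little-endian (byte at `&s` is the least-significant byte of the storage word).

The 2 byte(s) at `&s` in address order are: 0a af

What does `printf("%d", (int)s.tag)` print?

10

[0]=0x0a [1]=0xaf (little-endian) → word 0xaf0a
tag:5 @ bit 0 → (0xaf0a>>0)&0x1f = 0xa  ←
flags:4 @ bit 5 → (0xaf0a>>5)&0xf = 0x8
kind:2 @ bit 9 → (0xaf0a>>9)&0x3 = 0x3
addr_hi:3 @ bit 11 → (0xaf0a>>11)&0x7 = 0x5
opcode:2 @ bit 14 → (0xaf0a>>14)&0x3 = 0x2
tag signed 5b, MSB=0: value = 10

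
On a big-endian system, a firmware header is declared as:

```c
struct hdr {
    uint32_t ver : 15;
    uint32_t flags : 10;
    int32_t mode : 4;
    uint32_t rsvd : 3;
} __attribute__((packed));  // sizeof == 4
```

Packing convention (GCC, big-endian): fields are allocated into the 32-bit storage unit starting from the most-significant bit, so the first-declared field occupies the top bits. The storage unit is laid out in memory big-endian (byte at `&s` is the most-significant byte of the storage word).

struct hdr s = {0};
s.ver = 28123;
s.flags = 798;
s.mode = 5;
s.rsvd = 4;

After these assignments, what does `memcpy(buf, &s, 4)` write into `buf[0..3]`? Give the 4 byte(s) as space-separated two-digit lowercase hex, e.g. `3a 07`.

ver (15b) val=28123 bits=0x6ddb at bit 17: 0xdbb60000
flags (10b) val=798 bits=0x31e at bit 7: 0xdbb78f00
mode (4b) val=5 bits=0x5 at bit 3: 0xdbb78f28
rsvd (3b) val=4 bits=0x4 at bit 0: 0xdbb78f2c
word = 0xdbb78f2c → big-endian bytes:
  [0]=0xdb  [1]=0xb7  [2]=0x8f  [3]=0x2c

db b7 8f 2c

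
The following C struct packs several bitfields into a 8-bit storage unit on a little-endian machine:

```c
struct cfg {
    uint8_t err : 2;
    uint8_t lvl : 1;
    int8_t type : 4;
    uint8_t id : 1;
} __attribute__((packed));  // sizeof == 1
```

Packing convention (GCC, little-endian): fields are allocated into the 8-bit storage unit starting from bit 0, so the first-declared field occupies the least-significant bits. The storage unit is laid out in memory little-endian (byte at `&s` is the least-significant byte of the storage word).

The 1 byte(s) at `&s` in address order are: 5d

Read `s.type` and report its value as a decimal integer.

[0]=0x5d (little-endian) → word 0x5d
err:2 @ bit 0 → (0x5d>>0)&0x3 = 0x1
lvl:1 @ bit 2 → (0x5d>>2)&0x1 = 0x1
type:4 @ bit 3 → (0x5d>>3)&0xf = 0xb  ←
id:1 @ bit 7 → (0x5d>>7)&0x1 = 0x0
type signed 4b, MSB=1: 11 - 16 = -5

-5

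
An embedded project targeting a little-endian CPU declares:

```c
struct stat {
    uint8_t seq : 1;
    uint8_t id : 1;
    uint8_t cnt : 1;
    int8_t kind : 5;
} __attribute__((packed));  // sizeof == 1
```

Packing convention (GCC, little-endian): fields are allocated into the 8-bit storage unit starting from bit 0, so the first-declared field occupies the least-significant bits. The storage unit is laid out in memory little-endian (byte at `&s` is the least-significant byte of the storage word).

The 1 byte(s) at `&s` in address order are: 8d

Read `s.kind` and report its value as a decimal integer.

-15

[0]=0x8d (little-endian) → word 0x8d
seq [0+:1] = (word>>0) & 0x1 = 1
id [1+:1] = (word>>1) & 0x1 = 0
cnt [2+:1] = (word>>2) & 0x1 = 1
kind [3+:5] = (word>>3) & 0x1f = 17  ←
kind signed 5b, MSB=1: 17 - 32 = -15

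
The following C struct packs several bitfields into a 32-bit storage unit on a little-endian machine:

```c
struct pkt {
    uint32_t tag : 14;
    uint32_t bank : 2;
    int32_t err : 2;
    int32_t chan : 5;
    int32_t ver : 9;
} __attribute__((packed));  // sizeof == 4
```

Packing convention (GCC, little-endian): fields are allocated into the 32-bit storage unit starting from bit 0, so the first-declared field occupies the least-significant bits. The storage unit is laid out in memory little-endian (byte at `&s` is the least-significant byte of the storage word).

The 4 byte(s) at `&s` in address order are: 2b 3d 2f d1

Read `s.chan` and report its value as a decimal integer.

[0]=0x2b [1]=0x3d [2]=0x2f [3]=0xd1 (little-endian) → word 0xd12f3d2b
tag [0+:14] = (word>>0) & 0x3fff = 15659
bank [14+:2] = (word>>14) & 0x3 = 0
err [16+:2] = (word>>16) & 0x3 = 3
chan [18+:5] = (word>>18) & 0x1f = 11  ←
ver [23+:9] = (word>>23) & 0x1ff = 418
chan signed 5b, MSB=0: value = 11

11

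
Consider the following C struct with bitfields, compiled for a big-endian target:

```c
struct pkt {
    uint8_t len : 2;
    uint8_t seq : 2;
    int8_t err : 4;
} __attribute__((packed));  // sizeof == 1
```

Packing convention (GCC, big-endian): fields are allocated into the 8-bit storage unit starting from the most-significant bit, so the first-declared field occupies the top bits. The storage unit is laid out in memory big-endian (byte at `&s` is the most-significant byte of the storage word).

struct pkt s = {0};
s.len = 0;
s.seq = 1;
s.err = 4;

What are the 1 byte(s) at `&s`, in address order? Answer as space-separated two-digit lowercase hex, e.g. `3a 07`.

len:2 = 0 → 0x0 << 6 → word 0x00
seq:2 = 1 → 0x1 << 4 → word 0x10
err:4 = 4 → 0x4 << 0 → word 0x14
word = 0x14 → big-endian bytes:
  [0]=0x14

14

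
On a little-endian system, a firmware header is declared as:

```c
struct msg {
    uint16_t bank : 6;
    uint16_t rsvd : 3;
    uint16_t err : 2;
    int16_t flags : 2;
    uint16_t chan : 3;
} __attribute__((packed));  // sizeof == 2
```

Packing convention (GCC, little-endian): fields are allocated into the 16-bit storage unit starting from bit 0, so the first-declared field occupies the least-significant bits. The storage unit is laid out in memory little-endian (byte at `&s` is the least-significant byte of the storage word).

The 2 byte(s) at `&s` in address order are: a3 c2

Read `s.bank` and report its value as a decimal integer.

[0]=0xa3 [1]=0xc2 (little-endian) → word 0xc2a3
bank [0+:6] = (word>>0) & 0x3f = 35  ←
rsvd [6+:3] = (word>>6) & 0x7 = 2
err [9+:2] = (word>>9) & 0x3 = 1
flags [11+:2] = (word>>11) & 0x3 = 0
chan [13+:3] = (word>>13) & 0x7 = 6

35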